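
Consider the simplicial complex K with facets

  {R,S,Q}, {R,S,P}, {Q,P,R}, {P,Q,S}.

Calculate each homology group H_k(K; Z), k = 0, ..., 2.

Take the total order P < Q < R < S on the vertex set. Then K (dimension 2) consists of the simplices:

  0-simplices (4): P, Q, R, S
  1-simplices (6): PQ, PR, PS, QR, QS, RS
  2-simplices (4): PQR, PQS, PRS, QRS

so the chain groups are C_0 ≅ Z^4, C_1 ≅ Z^6, C_2 ≅ Z^4.

Boundary ∂_1: C_1 → C_0 maps an edge to its endpoints' difference, ∂[p,q] = q − p. For instance
  ∂PS = S − P.
The resulting 4×6 matrix has rank 3, and its Smith normal form has invariant factors (1,1,1).

Boundary ∂_2: C_2 → C_1 sends each 2-simplex [p,q,r] to [q,r] − [p,r] + [p,q]. For instance
  ∂PRS = RS − PS + PR,
  ∂PQR = QR − PR + PQ.
As a 6×4 matrix over Z this has rank 3, with invariant factors (1,1,1).

Reading off H_k = ker ∂_k / im ∂_{k+1}:

  H_0: rank C_0 − rank ∂_1 = 4 − 3 = 1, and the invariant factors of ∂_1 are all 1, so H_0 = Z.
  H_1: rank ker ∂_1 − rank ∂_2 = (6 − 3) − 3 = 0, and the invariant factors of ∂_2 are all 1, so H_1 = 0.
  H_2: rank ker ∂_2 − rank ∂_3 = (4 − 3) − 0 = 1, and there is no ∂_3, so H_2 = Z.

(K is a triangulation of the 2-sphere S^2.)

H_0 = Z,  H_1 = 0,  H_2 = Z.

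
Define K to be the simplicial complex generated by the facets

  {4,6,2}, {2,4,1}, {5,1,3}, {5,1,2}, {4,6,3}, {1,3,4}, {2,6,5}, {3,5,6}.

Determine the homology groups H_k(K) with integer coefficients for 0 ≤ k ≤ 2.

We work with the vertex ordering 1 < 2 < 3 < 4 < 5 < 6. The simplices of K, each written with vertices in increasing order, are:

  0-simplices (6): [1], [2], [3], [4], [5], [6]
  1-simplices (12): [1,2], [1,3], [1,4], [1,5], [2,4], [2,5], [2,6], [3,4], [3,5], [3,6], [4,6], [5,6]
  2-simplices (8): [1,2,4], [1,2,5], [1,3,4], [1,3,5], [2,4,6], [2,5,6], [3,4,6], [3,5,6]

giving chain groups C_0 ≅ Z^6, C_1 ≅ Z^12, C_2 ≅ Z^8.

∂_1: C_1 → C_0 is given by ∂[p,q] = [q] − [p]. For instance
  ∂[1,5] = [5] − [1].
The resulting 6×12 matrix has rank 5, and its Smith normal form has invariant factors (1,1,1,1,1).

The boundary map ∂_2: C_2 → C_1 maps a triangle to the signed sum of its edges. For instance
  ∂[1,3,5] = [3,5] − [1,5] + [1,3],
  ∂[1,2,5] = [2,5] − [1,5] + [1,2].
The 12×8 boundary matrix has rank 7 and Smith normal form diag(1,1,1,1,1,1,1).

Reading off H_k = ker ∂_k / im ∂_{k+1}:

  H_0: rank C_0 − rank ∂_1 = 6 − 5 = 1, and the invariant factors of ∂_1 are all 1, so H_0 = Z.
  H_1: rank ker ∂_1 − rank ∂_2 = (12 − 5) − 7 = 0, and the invariant factors of ∂_2 are all 1, so H_1 = 0.
  H_2: rank ker ∂_2 − rank ∂_3 = (8 − 7) − 0 = 1, and there is no ∂_3, so H_2 = Z.

As a check, the Euler characteristic is 6 − 12 + 8 = 2, which agrees with 1 − 0 + 1 = 2.
(K is a triangulation of the 2-sphere S^2.)

H_0 ≅ Z,  H_1 = 0,  H_2 ≅ Z.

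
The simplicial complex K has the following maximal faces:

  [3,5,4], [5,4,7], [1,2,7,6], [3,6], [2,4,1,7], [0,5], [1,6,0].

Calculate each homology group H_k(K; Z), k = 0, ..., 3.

H_0 ≅ Z,  H_1 ≅ Z^2,  H_2 = 0,  H_3 = 0.

Fix the vertex order 0 < 1 < 2 < 3 < 4 < 5 < 6 < 7 and write every simplex with vertices in increasing order. Then dim K = 3 and the simplices of K are:

  0-simplices (8): [0], [1], [2], [3], [4], [5], [6], [7]
  1-simplices (17): [0,1], [0,5], [0,6], [1,2], [1,4], [1,6], [1,7], [2,4], [2,6], [2,7], [3,4], [3,5], [3,6], [4,5], [4,7], [5,7], [6,7]
  2-simplices (10): [0,1,6], [1,2,4], [1,2,6], [1,2,7], [1,4,7], [1,6,7], [2,4,7], [2,6,7], [3,4,5], [4,5,7]
  3-simplices (2): [1,2,4,7], [1,2,6,7]

so the chain groups are C_0 ≅ Z^8, C_1 ≅ Z^17, C_2 ≅ Z^10, C_3 ≅ Z^2.

∂_1: C_1 → C_0 sends each edge [p,q] (with p < q) to q − p.
The 8×17 boundary matrix has rank 7 and Smith normal form diag(1,1,1,1,1,1,1).

The boundary map ∂_2: C_2 → C_1 maps a triangle to the signed sum of its edges. For instance
  ∂[2,6,7] = [6,7] − [2,7] + [2,6],
  ∂[1,2,4] = [2,4] − [1,4] + [1,2].
This gives a 17×10 integer matrix of rank 8; reducing to Smith normal form yields diagonal entries (1,1,1,1,1,1,1,1).

The boundary map ∂_3: C_3 → C_2 sends each 3-simplex σ to the alternating sum Σ_i (−1)^i (σ with its i-th vertex removed). For instance
  ∂[1,2,4,7] = [2,4,7] − [1,4,7] + [1,2,7] − [1,2,4],
  ∂[1,2,6,7] = [2,6,7] − [1,6,7] + [1,2,7] − [1,2,6].
The resulting 10×2 matrix has rank 2, and its Smith normal form has invariant factors (1,1).

Reading off H_k = ker ∂_k / im ∂_{k+1}:

  H_0: rank C_0 − rank ∂_1 = 8 − 7 = 1, and the invariant factors of ∂_1 are all 1, so H_0 = Z.
  H_1: rank ker ∂_1 − rank ∂_2 = (17 − 7) − 8 = 2, and the invariant factors of ∂_2 are all 1, so H_1 = Z^2.
  H_2: rank ker ∂_2 − rank ∂_3 = (10 − 8) − 2 = 0, and the invariant factors of ∂_3 are all 1, so H_2 = 0.
  H_3: rank ker ∂_3 − rank ∂_4 = (2 − 2) − 0 = 0, and there is no ∂_4, so H_3 = 0.

As a check, the Euler characteristic is 8 − 17 + 10 − 2 = -1, which agrees with 1 − 2 + 0 − 0 = -1.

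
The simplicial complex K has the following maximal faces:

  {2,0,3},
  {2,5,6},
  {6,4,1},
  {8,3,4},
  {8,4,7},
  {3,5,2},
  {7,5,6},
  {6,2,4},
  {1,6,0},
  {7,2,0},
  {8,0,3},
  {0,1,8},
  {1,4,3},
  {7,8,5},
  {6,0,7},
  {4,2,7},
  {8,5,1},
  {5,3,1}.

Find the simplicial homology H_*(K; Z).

K has 9 vertices, 27 edges, 18 triangles.
rank ∂_0 = 0, rank ∂_1 = 8 ⇒ b_0 = 9 − 0 − 8 = 1; all invariant factors of ∂_1 are 1 so no torsion. So H_0 = Z.
rank ∂_1 = 8, rank ∂_2 = 18 ⇒ b_1 = 27 − 8 − 18 = 1; ∂_2 has invariant factor(s) [2] giving torsion. So H_1 = Z ⊕ Z/2.
rank ∂_2 = 18, rank ∂_3 = 0 ⇒ b_2 = 18 − 18 − 0 = 0. So H_2 = 0.

H_0 = Z,  H_1 = Z ⊕ Z/2,  H_2 = 0.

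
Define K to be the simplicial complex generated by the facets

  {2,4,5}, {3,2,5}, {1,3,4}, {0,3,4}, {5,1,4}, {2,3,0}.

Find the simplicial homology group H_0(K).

H_0 = Z.

Fix the vertex order 0 < 1 < 2 < 3 < 4 < 5 and write every simplex with vertices in increasing order. Then dim K = 2 and the simplices of K are:

  0-simplices (6): [0], [1], [2], [3], [4], [5]
  1-simplices (12): [0,2], [0,3], [0,4], [1,3], [1,4], [1,5], [2,3], [2,4], [2,5], [3,4], [3,5], [4,5]
  2-simplices (6): [0,2,3], [0,3,4], [1,3,4], [1,4,5], [2,3,5], [2,4,5]

Hence C_0 ≅ Z^6, C_1 ≅ Z^12, C_2 ≅ Z^6.

The boundary map ∂_1: C_1 → C_0 is given by ∂[p,q] = [q] − [p]. For instance
  ∂[0,3] = [3] − [0].
This gives a 6×12 integer matrix of rank 5; reducing to Smith normal form yields diagonal entries (1,1,1,1,1).

The boundary map ∂_2: C_2 → C_1 acts by ∂[p,q,r] = [q,r] − [p,r] + [p,q]. For instance
  ∂[1,4,5] = [4,5] − [1,5] + [1,4],
  ∂[0,2,3] = [2,3] − [0,3] + [0,2].
The resulting 12×6 matrix has rank 6, and its Smith normal form has invariant factors (1,1,1,1,1,1).

Now H_k = ker ∂_k / im ∂_{k+1}, so:

  H_0: rank C_0 − rank ∂_1 = 6 − 5 = 1, and the invariant factors of ∂_1 are all 1, so H_0 = Z.

(K is a triangulation of the cylinder S^1 x I.)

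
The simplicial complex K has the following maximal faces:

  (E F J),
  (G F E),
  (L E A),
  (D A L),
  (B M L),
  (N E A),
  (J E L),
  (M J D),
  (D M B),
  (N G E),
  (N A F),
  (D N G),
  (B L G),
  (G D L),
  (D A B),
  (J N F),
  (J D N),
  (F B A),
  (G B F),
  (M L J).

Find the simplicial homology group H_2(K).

Take the total order A < B < D < E < F < G < J < L < M < N on the vertex set. Then K (dimension 2) consists of the simplices:

  0-simplices (10): A, B, D, E, F, G, J, L, M, N
  1-simplices (30): AB, AD, AE, AF, AL, AN, BD, BF, BG, BL, BM, DG, DJ, DL, DM, DN, EF, EG, EJ, EL, EN, FG, FJ, FN, GL, GN, JL, JM, JN, LM
  2-simplices (20): ABD, ABF, ADL, AEL, AEN, AFN, BDM, BFG, BGL, BLM, DGL, DGN, DJM, DJN, EFG, EFJ, EGN, EJL, FJN, JLM

Hence C_0 ≅ Z^10, C_1 ≅ Z^30, C_2 ≅ Z^20.

Boundary ∂_1: C_1 → C_0 sends each edge [p,q] (with p < q) to q − p. For instance
  ∂BM = M − B.
This gives a 10×30 integer matrix of rank 9; reducing to Smith normal form yields diagonal entries (1,1,1,1,1,1,1,1,1).

∂_2: C_2 → C_1 sends each 2-simplex [p,q,r] to [q,r] − [p,r] + [p,q]. For instance
  ∂JLM = LM − JM + JL,
  ∂DJM = JM − DM + DJ.
The 30×20 boundary matrix has rank 20 and Smith normal form diag(1,1,1,1,1,1,1,1,1,1,1,1,1,1,1,1,1,1,1,2).

From H_k ≅ ker(∂_k) / im(∂_{k+1}) we obtain:

  H_2: rank ker ∂_2 − rank ∂_3 = (20 − 20) − 0 = 0, and there is no ∂_3, so H_2 = 0.

H_2 = 0.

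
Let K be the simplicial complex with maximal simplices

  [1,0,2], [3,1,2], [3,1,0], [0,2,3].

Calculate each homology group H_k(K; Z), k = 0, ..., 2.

H_0 ≅ Z,  H_1 = 0,  H_2 ≅ Z.

Take the total order 0 < 1 < 2 < 3 on the vertex set. Then K (dimension 2) consists of the simplices:

  0-simplices (4): [0], [1], [2], [3]
  1-simplices (6): [0,1], [0,2], [0,3], [1,2], [1,3], [2,3]
  2-simplices (4): [0,1,2], [0,1,3], [0,2,3], [1,2,3]

giving chain groups C_0 ≅ Z^4, C_1 ≅ Z^6, C_2 ≅ Z^4.

Boundary ∂_1: C_1 → C_0 maps an edge to its endpoints' difference, ∂[p,q] = q − p.
This gives a 4×6 integer matrix of rank 3; reducing to Smith normal form yields diagonal entries (1,1,1).

Boundary ∂_2: C_2 → C_1 sends each 2-simplex [p,q,r] to [q,r] − [p,r] + [p,q]. For instance
  ∂[1,2,3] = [2,3] − [1,3] + [1,2],
  ∂[0,1,3] = [1,3] − [0,3] + [0,1].
This gives a 6×4 integer matrix of rank 3; reducing to Smith normal form yields diagonal entries (1,1,1).

Computing H_k = (kernel of ∂_k) / (image of ∂_{k+1}):

  H_0: rank C_0 − rank ∂_1 = 4 − 3 = 1, and the invariant factors of ∂_1 are all 1, so H_0 ≅ Z.
  H_1: rank ker ∂_1 − rank ∂_2 = (6 − 3) − 3 = 0, and the invariant factors of ∂_2 are all 1, so H_1 ≅ 0.
  H_2: rank ker ∂_2 − rank ∂_3 = (4 − 3) − 0 = 1, and there is no ∂_3, so H_2 ≅ Z.

As a check, the Euler characteristic is 4 − 6 + 4 = 2, which agrees with 1 − 0 + 1 = 2.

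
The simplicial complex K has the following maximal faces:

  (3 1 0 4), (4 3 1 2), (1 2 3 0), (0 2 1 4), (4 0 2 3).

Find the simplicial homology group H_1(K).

H_1 = 0.

K has 5 vertices, 10 edges, 10 triangles, 5 3-simplices.
rank ∂_1 = 4, rank ∂_2 = 6 ⇒ b_1 = 10 − 4 − 6 = 0; all invariant factors of ∂_2 are 1 so no torsion. So H_1 ≅ 0.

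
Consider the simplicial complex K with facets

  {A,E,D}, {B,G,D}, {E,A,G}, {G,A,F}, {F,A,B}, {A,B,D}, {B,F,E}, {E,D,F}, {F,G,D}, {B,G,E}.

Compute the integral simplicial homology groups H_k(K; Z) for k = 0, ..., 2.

H_0 ≅ Z,  H_1 ≅ Z/2,  H_2 = 0.

K has 6 vertices, 15 edges, 10 triangles.
rank ∂_0 = 0, rank ∂_1 = 5 ⇒ b_0 = 6 − 0 − 5 = 1; all invariant factors of ∂_1 are 1 so no torsion. So H_0 = Z.
rank ∂_1 = 5, rank ∂_2 = 10 ⇒ b_1 = 15 − 5 − 10 = 0; ∂_2 has invariant factor(s) [2] giving torsion. So H_1 = Z/2.
rank ∂_2 = 10, rank ∂_3 = 0 ⇒ b_2 = 10 − 10 − 0 = 0. So H_2 = 0.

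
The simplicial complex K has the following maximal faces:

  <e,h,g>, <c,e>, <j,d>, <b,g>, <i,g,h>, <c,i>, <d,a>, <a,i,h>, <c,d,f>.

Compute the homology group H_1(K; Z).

Fix the vertex order a < b < c < d < e < f < g < h < i < j and write every simplex with vertices in increasing order. Then dim K = 2 and the simplices of K are:

  0-simplices (10): a, b, c, d, e, f, g, h, i, j
  1-simplices (15): ad, ah, ai, bg, cd, ce, cf, ci, df, dj, eg, eh, gh, gi, hi
  2-simplices (4): ahi, cdf, egh, ghi

giving chain groups C_0 ≅ Z^10, C_1 ≅ Z^15, C_2 ≅ Z^4.

∂_1: C_1 → C_0 maps an edge to its endpoints' difference, ∂[p,q] = q − p.
This gives a 10×15 integer matrix of rank 9; reducing to Smith normal form yields diagonal entries (1,1,1,1,1,1,1,1,1).

The boundary map ∂_2: C_2 → C_1 sends each 2-simplex [p,q,r] to [q,r] − [p,r] + [p,q]. For instance
  ∂ahi = hi − ai + ah,
  ∂egh = gh − eh + eg.
The resulting 15×4 matrix has rank 4, and its Smith normal form has invariant factors (1,1,1,1).

Now H_k = ker ∂_k / im ∂_{k+1}, so:

  H_1: rank ker ∂_1 − rank ∂_2 = (15 − 9) − 4 = 2, and the invariant factors of ∂_2 are all 1, so H_1 = Z^2.

H_1 ≅ Z^2.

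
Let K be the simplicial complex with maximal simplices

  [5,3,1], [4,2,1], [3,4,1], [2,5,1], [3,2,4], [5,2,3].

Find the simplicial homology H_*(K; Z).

H_0 ≅ Z,  H_1 = 0,  H_2 ≅ Z.

We work with the vertex ordering 1 < 2 < 3 < 4 < 5. The simplices of K, each written with vertices in increasing order, are:

  0-simplices (5): [1], [2], [3], [4], [5]
  1-simplices (9): [1,2], [1,3], [1,4], [1,5], [2,3], [2,4], [2,5], [3,4], [3,5]
  2-simplices (6): [1,2,4], [1,2,5], [1,3,4], [1,3,5], [2,3,4], [2,3,5]

giving chain groups C_0 ≅ Z^5, C_1 ≅ Z^9, C_2 ≅ Z^6.

Boundary ∂_1: C_1 → C_0 is given by ∂[p,q] = [q] − [p]. For instance
  ∂[2,4] = [4] − [2].
As a 5×9 matrix over Z this has rank 4, with invariant factors (1,1,1,1).

∂_2: C_2 → C_1 acts by ∂[p,q,r] = [q,r] − [p,r] + [p,q]. For instance
  ∂[1,2,4] = [2,4] − [1,4] + [1,2],
  ∂[1,3,5] = [3,5] − [1,5] + [1,3].
The resulting 9×6 matrix has rank 5, and its Smith normal form has invariant factors (1,1,1,1,1).

From H_k ≅ ker(∂_k) / im(∂_{k+1}) we obtain:

  H_0: rank C_0 − rank ∂_1 = 5 − 4 = 1, and the invariant factors of ∂_1 are all 1, so H_0 ≅ Z.
  H_1: rank ker ∂_1 − rank ∂_2 = (9 − 4) − 5 = 0, and the invariant factors of ∂_2 are all 1, so H_1 ≅ 0.
  H_2: rank ker ∂_2 − rank ∂_3 = (6 − 5) − 0 = 1, and there is no ∂_3, so H_2 ≅ Z.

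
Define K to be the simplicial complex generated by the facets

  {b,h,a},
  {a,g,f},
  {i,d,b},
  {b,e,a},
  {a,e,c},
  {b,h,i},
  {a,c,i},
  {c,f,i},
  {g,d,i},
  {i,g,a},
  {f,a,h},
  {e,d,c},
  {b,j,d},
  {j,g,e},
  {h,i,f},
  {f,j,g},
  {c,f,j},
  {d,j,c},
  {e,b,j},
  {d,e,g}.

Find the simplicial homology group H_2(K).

We work with the vertex ordering a < b < c < d < e < f < g < h < i < j. The simplices of K, each written with vertices in increasing order, are:

  0-simplices (10): a, b, c, d, e, f, g, h, i, j
  1-simplices (30): ab, ac, ae, af, ag, ah, ai, bd, be, bh, bi, bj, cd, ce, cf, ci, cj, de, dg, di, dj, eg, ej, fg, fh, fi, fj, gi, gj, hi
  2-simplices (20): abe, abh, ace, aci, afg, afh, agi, bdi, bdj, bej, bhi, cde, cdj, cfi, cfj, deg, dgi, egj, fgj, fhi

giving chain groups C_0 ≅ Z^10, C_1 ≅ Z^30, C_2 ≅ Z^20.

The boundary map ∂_1: C_1 → C_0 maps an edge to its endpoints' difference, ∂[p,q] = q − p. For instance
  ∂ab = b − a.
This gives a 10×30 integer matrix of rank 9; reducing to Smith normal form yields diagonal entries (1,1,1,1,1,1,1,1,1).

Boundary ∂_2: C_2 → C_1 sends each 2-simplex [p,q,r] to [q,r] − [p,r] + [p,q]. For instance
  ∂agi = gi − ai + ag,
  ∂fhi = hi − fi + fh.
As a 30×20 matrix over Z this has rank 20, with invariant factors (1,1,1,1,1,1,1,1,1,1,1,1,1,1,1,1,1,1,1,2).

From H_k ≅ ker(∂_k) / im(∂_{k+1}) we obtain:

  H_2: rank ker ∂_2 − rank ∂_3 = (20 − 20) − 0 = 0, and there is no ∂_3, so H_2 ≅ 0.

H_2 ≅ 0.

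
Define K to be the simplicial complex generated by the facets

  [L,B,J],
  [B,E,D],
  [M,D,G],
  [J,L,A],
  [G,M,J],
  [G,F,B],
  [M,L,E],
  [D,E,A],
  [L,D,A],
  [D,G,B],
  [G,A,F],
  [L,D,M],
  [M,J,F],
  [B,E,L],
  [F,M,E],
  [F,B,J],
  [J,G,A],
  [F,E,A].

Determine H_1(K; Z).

K has 9 vertices, 27 edges, 18 triangles.
rank ∂_1 = 8, rank ∂_2 = 18 ⇒ b_1 = 27 − 8 − 18 = 1; ∂_2 has invariant factor(s) [2] giving torsion. So H_1 ≅ Z ⊕ Z/2.

H_1 ≅ Z ⊕ Z/2.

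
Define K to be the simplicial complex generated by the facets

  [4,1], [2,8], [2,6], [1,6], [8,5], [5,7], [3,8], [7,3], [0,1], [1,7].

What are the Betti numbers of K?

b_0 = 1, b_1 = 2.

Fix the vertex order 0 < 1 < 2 < 3 < 4 < 5 < 6 < 7 < 8 and write every simplex with vertices in increasing order. Then dim K = 1 and the simplices of K are:

  0-simplices (9): [0], [1], [2], [3], [4], [5], [6], [7], [8]
  1-simplices (10): [0,1], [1,4], [1,6], [1,7], [2,6], [2,8], [3,7], [3,8], [5,7], [5,8]

Hence C_0 ≅ Z^9, C_1 ≅ Z^10.

Boundary ∂_1: C_1 → C_0 sends each edge [p,q] (with p < q) to q − p. For instance
  ∂[5,8] = [8] − [5].
This gives a 9×10 integer matrix of rank 8; reducing to Smith normal form yields diagonal entries (1,1,1,1,1,1,1,1).

Computing H_k = (kernel of ∂_k) / (image of ∂_{k+1}):

  H_0: rank C_0 − rank ∂_1 = 9 − 8 = 1, and the invariant factors of ∂_1 are all 1, so H_0 = Z.
  H_1: rank ker ∂_1 − rank ∂_2 = (10 − 8) − 0 = 2, and there is no ∂_2, so H_1 = Z^2.

As a check, the Euler characteristic is 9 − 10 = -1, which agrees with 1 − 2 = -1.

Hence the Betti numbers are b_0 = 1, b_1 = 2.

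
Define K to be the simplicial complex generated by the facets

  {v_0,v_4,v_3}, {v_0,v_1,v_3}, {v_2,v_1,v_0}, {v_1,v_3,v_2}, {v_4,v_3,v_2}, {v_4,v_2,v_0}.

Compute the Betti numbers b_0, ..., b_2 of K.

b_0 = 1, b_1 = 0, b_2 = 1.

Take the total order v_0 < v_1 < v_2 < v_3 < v_4 on the vertex set. Then K (dimension 2) consists of the simplices:

  0-simplices (5): [v_0], [v_1], [v_2], [v_3], [v_4]
  1-simplices (9): [v_0,v_1], [v_0,v_2], [v_0,v_3], [v_0,v_4], [v_1,v_2], [v_1,v_3], [v_2,v_3], [v_2,v_4], [v_3,v_4]
  2-simplices (6): [v_0,v_1,v_2], [v_0,v_1,v_3], [v_0,v_2,v_4], [v_0,v_3,v_4], [v_1,v_2,v_3], [v_2,v_3,v_4]

so the chain groups are C_0 ≅ Z^5, C_1 ≅ Z^9, C_2 ≅ Z^6.

∂_1: C_1 → C_0 sends each edge [p,q] (with p < q) to q − p.
The resulting 5×9 matrix has rank 4, and its Smith normal form has invariant factors (1,1,1,1).

∂_2: C_2 → C_1 sends each 2-simplex [p,q,r] to [q,r] − [p,r] + [p,q]. For instance
  ∂[v_2,v_3,v_4] = [v_3,v_4] − [v_2,v_4] + [v_2,v_3],
  ∂[v_1,v_2,v_3] = [v_2,v_3] − [v_1,v_3] + [v_1,v_2].
The 9×6 boundary matrix has rank 5 and Smith normal form diag(1,1,1,1,1).

Now H_k = ker ∂_k / im ∂_{k+1}, so:

  H_0: rank C_0 − rank ∂_1 = 5 − 4 = 1, and the invariant factors of ∂_1 are all 1, so H_0 ≅ Z.
  H_1: rank ker ∂_1 − rank ∂_2 = (9 − 4) − 5 = 0, and the invariant factors of ∂_2 are all 1, so H_1 ≅ 0.
  H_2: rank ker ∂_2 − rank ∂_3 = (6 − 5) − 0 = 1, and there is no ∂_3, so H_2 ≅ Z.

As a check, the Euler characteristic is 5 − 9 + 6 = 2, which agrees with 1 − 0 + 1 = 2.
(K is a triangulation of the 2-sphere S^2.)

Hence the Betti numbers are b_0 = 1, b_1 = 0, b_2 = 1.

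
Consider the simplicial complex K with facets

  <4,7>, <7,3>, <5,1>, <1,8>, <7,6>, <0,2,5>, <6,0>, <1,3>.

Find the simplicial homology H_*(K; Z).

H_0 ≅ Z,  H_1 ≅ Z,  H_2 = 0.

Fix the vertex order 0 < 1 < 2 < 3 < 4 < 5 < 6 < 7 < 8 and write every simplex with vertices in increasing order. Then dim K = 2 and the simplices of K are:

  0-simplices (9): [0], [1], [2], [3], [4], [5], [6], [7], [8]
  1-simplices (10): [0,2], [0,5], [0,6], [1,3], [1,5], [1,8], [2,5], [3,7], [4,7], [6,7]
  2-simplices (1): [0,2,5]

so the chain groups are C_0 ≅ Z^9, C_1 ≅ Z^10, C_2 ≅ Z^1.

∂_1: C_1 → C_0 maps an edge to its endpoints' difference, ∂[p,q] = q − p.
The 9×10 boundary matrix has rank 8 and Smith normal form diag(1,1,1,1,1,1,1,1).

Boundary ∂_2: C_2 → C_1 sends each 2-simplex [p,q,r] to [q,r] − [p,r] + [p,q]. For instance
  ∂[0,2,5] = [2,5] − [0,5] + [0,2].
As a 10×1 matrix over Z this has rank 1, with invariant factors (1).

Now H_k = ker ∂_k / im ∂_{k+1}, so:

  H_0: rank C_0 − rank ∂_1 = 9 − 8 = 1, and the invariant factors of ∂_1 are all 1, so H_0 = Z.
  H_1: rank ker ∂_1 − rank ∂_2 = (10 − 8) − 1 = 1, and the invariant factors of ∂_2 are all 1, so H_1 = Z.
  H_2: rank ker ∂_2 − rank ∂_3 = (1 − 1) − 0 = 0, and there is no ∂_3, so H_2 = 0.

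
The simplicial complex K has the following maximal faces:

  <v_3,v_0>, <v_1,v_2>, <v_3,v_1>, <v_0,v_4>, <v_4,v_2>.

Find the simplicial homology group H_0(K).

Fix the vertex order v_0 < v_1 < v_2 < v_3 < v_4 and write every simplex with vertices in increasing order. Then dim K = 1 and the simplices of K are:

  0-simplices (5): [v_0], [v_1], [v_2], [v_3], [v_4]
  1-simplices (5): [v_0,v_3], [v_0,v_4], [v_1,v_2], [v_1,v_3], [v_2,v_4]

so the chain groups are C_0 ≅ Z^5, C_1 ≅ Z^5.

Boundary ∂_1: C_1 → C_0 is given by ∂[p,q] = [q] − [p].
The 5×5 boundary matrix has rank 4 and Smith normal form diag(1,1,1,1).

Reading off H_k = ker ∂_k / im ∂_{k+1}:

  H_0: rank C_0 − rank ∂_1 = 5 − 4 = 1, and the invariant factors of ∂_1 are all 1, so H_0 = Z.

H_0 = Z.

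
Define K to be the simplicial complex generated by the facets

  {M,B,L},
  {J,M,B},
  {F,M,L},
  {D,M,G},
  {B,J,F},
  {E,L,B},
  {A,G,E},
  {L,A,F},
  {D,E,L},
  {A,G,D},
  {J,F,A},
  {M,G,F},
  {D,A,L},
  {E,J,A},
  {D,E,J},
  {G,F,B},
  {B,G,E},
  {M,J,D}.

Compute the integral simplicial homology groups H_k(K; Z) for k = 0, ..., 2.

Fix the vertex order A < B < D < E < F < G < J < L < M and write every simplex with vertices in increasing order. Then dim K = 2 and the simplices of K are:

  0-simplices (9): A, B, D, E, F, G, J, L, M
  1-simplices (27): AD, AE, AF, AG, AJ, AL, BE, BF, BG, BJ, BL, BM, DE, DG, DJ, DL, DM, EG, EJ, EL, FG, FJ, FL, FM, GM, JM, LM
  2-simplices (18): ADG, ADL, AEG, AEJ, AFJ, AFL, BEG, BEL, BFG, BFJ, BJM, BLM, DEJ, DEL, DGM, DJM, FGM, FLM

giving chain groups C_0 ≅ Z^9, C_1 ≅ Z^27, C_2 ≅ Z^18.

Boundary ∂_1: C_1 → C_0 maps an edge to its endpoints' difference, ∂[p,q] = q − p. For instance
  ∂FG = G − F.
This gives a 9×27 integer matrix of rank 8; reducing to Smith normal form yields diagonal entries (1,1,1,1,1,1,1,1).

Boundary ∂_2: C_2 → C_1 sends each 2-simplex [p,q,r] to [q,r] − [p,r] + [p,q]. For instance
  ∂AEJ = EJ − AJ + AE,
  ∂DJM = JM − DM + DJ.
The resulting 27×18 matrix has rank 18, and its Smith normal form has invariant factors (1,1,1,1,1,1,1,1,1,1,1,1,1,1,1,1,1,2).

Reading off H_k = ker ∂_k / im ∂_{k+1}:

  H_0: rank C_0 − rank ∂_1 = 9 − 8 = 1, and the invariant factors of ∂_1 are all 1, so H_0 = Z.
  H_1: rank ker ∂_1 − rank ∂_2 = (27 − 8) − 18 = 1, and ∂_2 has invariant factor 2 > 1, so H_1 = Z ⊕ Z/2Z.
  H_2: rank ker ∂_2 − rank ∂_3 = (18 − 18) − 0 = 0, and there is no ∂_3, so H_2 = 0.

H_0 ≅ Z,  H_1 ≅ Z ⊕ Z/2Z,  H_2 = 0.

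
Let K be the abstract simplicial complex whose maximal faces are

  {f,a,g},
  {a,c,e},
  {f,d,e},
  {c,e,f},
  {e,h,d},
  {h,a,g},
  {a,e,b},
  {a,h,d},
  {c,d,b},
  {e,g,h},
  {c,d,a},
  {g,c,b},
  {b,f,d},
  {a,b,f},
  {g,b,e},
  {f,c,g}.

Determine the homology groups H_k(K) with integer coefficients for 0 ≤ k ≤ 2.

H_0 ≅ Z,  H_1 ≅ Z^2,  H_2 ≅ Z.

Order the vertices as a < b < c < d < e < f < g < h. Listing each simplex with vertices in this order, K has dimension 2 with simplices:

  0-simplices (8): a, b, c, d, e, f, g, h
  1-simplices (24): ab, ac, ad, ae, af, ag, ah, bc, bd, be, bf, bg, cd, ce, cf, cg, de, df, dh, ef, eg, eh, fg, gh
  2-simplices (16): abe, abf, acd, ace, adh, afg, agh, bcd, bcg, bdf, beg, cef, cfg, def, deh, egh

so the chain groups are C_0 ≅ Z^8, C_1 ≅ Z^24, C_2 ≅ Z^16.

∂_1: C_1 → C_0 sends each edge [p,q] (with p < q) to q − p.
The 8×24 boundary matrix has rank 7 and Smith normal form diag(1,1,1,1,1,1,1).

∂_2: C_2 → C_1 acts by ∂[p,q,r] = [q,r] − [p,r] + [p,q]. For instance
  ∂def = ef − df + de,
  ∂bcg = cg − bg + bc.
The resulting 24×16 matrix has rank 15, and its Smith normal form has invariant factors (1,1,1,1,1,1,1,1,1,1,1,1,1,1,1).

Computing H_k = (kernel of ∂_k) / (image of ∂_{k+1}):

  H_0: rank C_0 − rank ∂_1 = 8 − 7 = 1, and the invariant factors of ∂_1 are all 1, so H_0 ≅ Z.
  H_1: rank ker ∂_1 − rank ∂_2 = (24 − 7) − 15 = 2, and the invariant factors of ∂_2 are all 1, so H_1 ≅ Z^2.
  H_2: rank ker ∂_2 − rank ∂_3 = (16 − 15) − 0 = 1, and there is no ∂_3, so H_2 ≅ Z.

(K is a triangulation of the torus T^2.)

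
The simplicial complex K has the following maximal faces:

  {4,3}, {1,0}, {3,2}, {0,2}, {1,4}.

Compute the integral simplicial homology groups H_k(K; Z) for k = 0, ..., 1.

H_0 ≅ Z,  H_1 ≅ Z.

Order the vertices as 0 < 1 < 2 < 3 < 4. Listing each simplex with vertices in this order, K has dimension 1 with simplices:

  0-simplices (5): [0], [1], [2], [3], [4]
  1-simplices (5): [0,1], [0,2], [1,4], [2,3], [3,4]

so the chain groups are C_0 ≅ Z^5, C_1 ≅ Z^5.

∂_1: C_1 → C_0 is given by ∂[p,q] = [q] − [p].
This gives a 5×5 integer matrix of rank 4; reducing to Smith normal form yields diagonal entries (1,1,1,1).

Computing H_k = (kernel of ∂_k) / (image of ∂_{k+1}):

  H_0: rank C_0 − rank ∂_1 = 5 − 4 = 1, and the invariant factors of ∂_1 are all 1, so H_0 = Z.
  H_1: rank ker ∂_1 − rank ∂_2 = (5 − 4) − 0 = 1, and there is no ∂_2, so H_1 = Z.

As a check, the Euler characteristic is 5 − 5 = 0, which agrees with 1 − 1 = 0.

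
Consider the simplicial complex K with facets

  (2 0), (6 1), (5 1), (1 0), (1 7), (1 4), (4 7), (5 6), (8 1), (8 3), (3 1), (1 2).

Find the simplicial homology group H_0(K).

H_0 ≅ Z.

Take the total order 0 < 1 < 2 < 3 < 4 < 5 < 6 < 7 < 8 on the vertex set. Then K (dimension 1) consists of the simplices:

  0-simplices (9): [0], [1], [2], [3], [4], [5], [6], [7], [8]
  1-simplices (12): [0,1], [0,2], [1,2], [1,3], [1,4], [1,5], [1,6], [1,7], [1,8], [3,8], [4,7], [5,6]

so the chain groups are C_0 ≅ Z^9, C_1 ≅ Z^12.

Boundary ∂_1: C_1 → C_0 is given by ∂[p,q] = [q] − [p]. For instance
  ∂[1,8] = [8] − [1].
The 9×12 boundary matrix has rank 8 and Smith normal form diag(1,1,1,1,1,1,1,1).

From H_k ≅ ker(∂_k) / im(∂_{k+1}) we obtain:

  H_0: rank C_0 − rank ∂_1 = 9 − 8 = 1, and the invariant factors of ∂_1 are all 1, so H_0 ≅ Z.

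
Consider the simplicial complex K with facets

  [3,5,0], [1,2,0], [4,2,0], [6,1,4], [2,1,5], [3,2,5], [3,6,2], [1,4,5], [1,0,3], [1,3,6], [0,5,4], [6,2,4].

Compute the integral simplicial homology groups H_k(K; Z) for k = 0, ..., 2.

Order the vertices as 0 < 1 < 2 < 3 < 4 < 5 < 6. Listing each simplex with vertices in this order, K has dimension 2 with simplices:

  0-simplices (7): [0], [1], [2], [3], [4], [5], [6]
  1-simplices (18): [0,1], [0,2], [0,3], [0,4], [0,5], [1,2], [1,3], [1,4], [1,5], [1,6], [2,3], [2,4], [2,5], [2,6], [3,5], [3,6], [4,5], [4,6]
  2-simplices (12): [0,1,2], [0,1,3], [0,2,4], [0,3,5], [0,4,5], [1,2,5], [1,3,6], [1,4,5], [1,4,6], [2,3,5], [2,3,6], [2,4,6]

giving chain groups C_0 ≅ Z^7, C_1 ≅ Z^18, C_2 ≅ Z^12.

The boundary map ∂_1: C_1 → C_0 sends each edge [p,q] (with p < q) to q − p. For instance
  ∂[0,4] = [4] − [0].
The 7×18 boundary matrix has rank 6 and Smith normal form diag(1,1,1,1,1,1).

The boundary map ∂_2: C_2 → C_1 maps a triangle to the signed sum of its edges. For instance
  ∂[0,2,4] = [2,4] − [0,4] + [0,2],
  ∂[1,2,5] = [2,5] − [1,5] + [1,2].
As a 18×12 matrix over Z this has rank 12, with invariant factors (1,1,1,1,1,1,1,1,1,1,1,2).

Now H_k = ker ∂_k / im ∂_{k+1}, so:

  H_0: rank C_0 − rank ∂_1 = 7 − 6 = 1, and the invariant factors of ∂_1 are all 1, so H_0 ≅ Z.
  H_1: rank ker ∂_1 − rank ∂_2 = (18 − 6) − 12 = 0, and ∂_2 has invariant factor 2 > 1, so H_1 ≅ Z/2.
  H_2: rank ker ∂_2 − rank ∂_3 = (12 − 12) − 0 = 0, and there is no ∂_3, so H_2 ≅ 0.

(K is a triangulation of the real projective plane RP^2.)

H_0 ≅ Z,  H_1 ≅ Z/2,  H_2 = 0.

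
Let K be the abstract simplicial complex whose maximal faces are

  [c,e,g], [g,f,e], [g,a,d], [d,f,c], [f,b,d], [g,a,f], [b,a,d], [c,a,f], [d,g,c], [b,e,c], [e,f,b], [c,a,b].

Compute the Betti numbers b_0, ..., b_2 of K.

b_0 = 1, b_1 = 0, b_2 = 0.

We work with the vertex ordering a < b < c < d < e < f < g. The simplices of K, each written with vertices in increasing order, are:

  0-simplices (7): a, b, c, d, e, f, g
  1-simplices (18): ab, ac, ad, af, ag, bc, bd, be, bf, cd, ce, cf, cg, df, dg, ef, eg, fg
  2-simplices (12): abc, abd, acf, adg, afg, bce, bdf, bef, cdf, cdg, ceg, efg

Hence C_0 ≅ Z^7, C_1 ≅ Z^18, C_2 ≅ Z^12.

The boundary map ∂_1: C_1 → C_0 maps an edge to its endpoints' difference, ∂[p,q] = q − p. For instance
  ∂af = f − a.
The resulting 7×18 matrix has rank 6, and its Smith normal form has invariant factors (1,1,1,1,1,1).

Boundary ∂_2: C_2 → C_1 acts by ∂[p,q,r] = [q,r] − [p,r] + [p,q]. For instance
  ∂cdf = df − cf + cd,
  ∂acf = cf − af + ac.
As a 18×12 matrix over Z this has rank 12, with invariant factors (1,1,1,1,1,1,1,1,1,1,1,2).

Now H_k = ker ∂_k / im ∂_{k+1}, so:

  H_0: rank C_0 − rank ∂_1 = 7 − 6 = 1, and the invariant factors of ∂_1 are all 1, so H_0 ≅ Z.
  H_1: rank ker ∂_1 − rank ∂_2 = (18 − 6) − 12 = 0, and ∂_2 has invariant factor 2 > 1, so H_1 ≅ Z/2Z.
  H_2: rank ker ∂_2 − rank ∂_3 = (12 − 12) − 0 = 0, and there is no ∂_3, so H_2 ≅ 0.

Hence the Betti numbers are b_0 = 1, b_1 = 0, b_2 = 0.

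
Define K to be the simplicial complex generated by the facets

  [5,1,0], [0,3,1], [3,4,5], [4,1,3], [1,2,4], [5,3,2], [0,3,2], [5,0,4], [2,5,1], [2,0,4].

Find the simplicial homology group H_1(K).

Take the total order 0 < 1 < 2 < 3 < 4 < 5 on the vertex set. Then K (dimension 2) consists of the simplices:

  0-simplices (6): [0], [1], [2], [3], [4], [5]
  1-simplices (15): [0,1], [0,2], [0,3], [0,4], [0,5], [1,2], [1,3], [1,4], [1,5], [2,3], [2,4], [2,5], [3,4], [3,5], [4,5]
  2-simplices (10): [0,1,3], [0,1,5], [0,2,3], [0,2,4], [0,4,5], [1,2,4], [1,2,5], [1,3,4], [2,3,5], [3,4,5]

Hence C_0 ≅ Z^6, C_1 ≅ Z^15, C_2 ≅ Z^10.

The boundary map ∂_1: C_1 → C_0 maps an edge to its endpoints' difference, ∂[p,q] = q − p. For instance
  ∂[0,2] = [2] − [0].
The resulting 6×15 matrix has rank 5, and its Smith normal form has invariant factors (1,1,1,1,1).

The boundary map ∂_2: C_2 → C_1 acts by ∂[p,q,r] = [q,r] − [p,r] + [p,q]. For instance
  ∂[1,2,5] = [2,5] − [1,5] + [1,2],
  ∂[0,4,5] = [4,5] − [0,5] + [0,4].
The 15×10 boundary matrix has rank 10 and Smith normal form diag(1,1,1,1,1,1,1,1,1,2).

From H_k ≅ ker(∂_k) / im(∂_{k+1}) we obtain:

  H_1: rank ker ∂_1 − rank ∂_2 = (15 − 5) − 10 = 0, and ∂_2 has invariant factor 2 > 1, so H_1 = Z/2.

H_1 ≅ Z/2.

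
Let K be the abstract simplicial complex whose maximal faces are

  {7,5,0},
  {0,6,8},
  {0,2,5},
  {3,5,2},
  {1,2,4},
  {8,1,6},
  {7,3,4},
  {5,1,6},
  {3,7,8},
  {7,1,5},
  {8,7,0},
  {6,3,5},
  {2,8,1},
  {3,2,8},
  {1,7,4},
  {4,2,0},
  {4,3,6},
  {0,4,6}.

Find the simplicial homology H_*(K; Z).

We work with the vertex ordering 0 < 1 < 2 < 3 < 4 < 5 < 6 < 7 < 8. The simplices of K, each written with vertices in increasing order, are:

  0-simplices (9): [0], [1], [2], [3], [4], [5], [6], [7], [8]
  1-simplices (27): (27 of them)
  2-simplices (18): [0,2,4], [0,2,5], [0,4,6], [0,5,7], [0,6,8], [0,7,8], [1,2,4], [1,2,8], [1,4,7], [1,5,6], [1,5,7], [1,6,8], [2,3,5], [2,3,8], [3,4,6], [3,4,7], [3,5,6], [3,7,8]

giving chain groups C_0 ≅ Z^9, C_1 ≅ Z^27, C_2 ≅ Z^18.

Boundary ∂_1: C_1 → C_0 sends each edge [p,q] (with p < q) to q − p.
This gives a 9×27 integer matrix of rank 8; reducing to Smith normal form yields diagonal entries (1,1,1,1,1,1,1,1).

Boundary ∂_2: C_2 → C_1 maps a triangle to the signed sum of its edges. For instance
  ∂[1,6,8] = [6,8] − [1,8] + [1,6],
  ∂[0,6,8] = [6,8] − [0,8] + [0,6].
The 27×18 boundary matrix has rank 17 and Smith normal form diag(1,1,1,1,1,1,1,1,1,1,1,1,1,1,1,1,1).

From H_k ≅ ker(∂_k) / im(∂_{k+1}) we obtain:

  H_0: rank C_0 − rank ∂_1 = 9 − 8 = 1, and the invariant factors of ∂_1 are all 1, so H_0 = Z.
  H_1: rank ker ∂_1 − rank ∂_2 = (27 − 8) − 17 = 2, and the invariant factors of ∂_2 are all 1, so H_1 = Z^2.
  H_2: rank ker ∂_2 − rank ∂_3 = (18 − 17) − 0 = 1, and there is no ∂_3, so H_2 = Z.

As a check, the Euler characteristic is 9 − 27 + 18 = 0, which agrees with 1 − 2 + 1 = 0.
(K is a triangulation of the torus T^2.)

H_0 = Z,  H_1 = Z^2,  H_2 = Z.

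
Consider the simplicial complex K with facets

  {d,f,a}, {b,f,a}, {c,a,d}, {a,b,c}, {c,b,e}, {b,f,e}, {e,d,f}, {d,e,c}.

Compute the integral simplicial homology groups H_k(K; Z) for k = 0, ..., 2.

K has 6 vertices, 12 edges, 8 triangles.
rank ∂_0 = 0, rank ∂_1 = 5 ⇒ b_0 = 6 − 0 − 5 = 1; all invariant factors of ∂_1 are 1 so no torsion. So H_0 = Z.
rank ∂_1 = 5, rank ∂_2 = 7 ⇒ b_1 = 12 − 5 − 7 = 0; all invariant factors of ∂_2 are 1 so no torsion. So H_1 = 0.
rank ∂_2 = 7, rank ∂_3 = 0 ⇒ b_2 = 8 − 7 − 0 = 1. So H_2 = Z.

H_0 ≅ Z,  H_1 = 0,  H_2 ≅ Z.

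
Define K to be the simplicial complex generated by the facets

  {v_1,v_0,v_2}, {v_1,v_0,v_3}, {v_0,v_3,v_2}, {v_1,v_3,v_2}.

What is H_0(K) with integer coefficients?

We work with the vertex ordering v_0 < v_1 < v_2 < v_3. The simplices of K, each written with vertices in increasing order, are:

  0-simplices (4): [v_0], [v_1], [v_2], [v_3]
  1-simplices (6): [v_0,v_1], [v_0,v_2], [v_0,v_3], [v_1,v_2], [v_1,v_3], [v_2,v_3]
  2-simplices (4): [v_0,v_1,v_2], [v_0,v_1,v_3], [v_0,v_2,v_3], [v_1,v_2,v_3]

giving chain groups C_0 ≅ Z^4, C_1 ≅ Z^6, C_2 ≅ Z^4.

∂_1: C_1 → C_0 sends each edge [p,q] (with p < q) to q − p. For instance
  ∂[v_0,v_2] = [v_2] − [v_0].
The 4×6 boundary matrix has rank 3 and Smith normal form diag(1,1,1).

The boundary map ∂_2: C_2 → C_1 sends each 2-simplex [p,q,r] to [q,r] − [p,r] + [p,q]. For instance
  ∂[v_0,v_1,v_2] = [v_1,v_2] − [v_0,v_2] + [v_0,v_1],
  ∂[v_0,v_2,v_3] = [v_2,v_3] − [v_0,v_3] + [v_0,v_2].
This gives a 6×4 integer matrix of rank 3; reducing to Smith normal form yields diagonal entries (1,1,1).

From H_k ≅ ker(∂_k) / im(∂_{k+1}) we obtain:

  H_0: rank C_0 − rank ∂_1 = 4 − 3 = 1, and the invariant factors of ∂_1 are all 1, so H_0 = Z.

H_0 ≅ Z.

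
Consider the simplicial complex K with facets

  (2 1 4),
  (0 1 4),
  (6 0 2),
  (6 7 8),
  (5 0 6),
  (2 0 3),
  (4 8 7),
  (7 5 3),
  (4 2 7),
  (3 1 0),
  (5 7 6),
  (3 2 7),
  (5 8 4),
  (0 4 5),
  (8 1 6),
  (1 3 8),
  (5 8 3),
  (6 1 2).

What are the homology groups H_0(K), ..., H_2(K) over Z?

H_0 = Z,  H_1 = Z ⊕ Z/2Z,  H_2 = 0.

Order the vertices as 0 < 1 < 2 < 3 < 4 < 5 < 6 < 7 < 8. Listing each simplex with vertices in this order, K has dimension 2 with simplices:

  0-simplices (9): [0], [1], [2], [3], [4], [5], [6], [7], [8]
  1-simplices (27): (27 of them)
  2-simplices (18): [0,1,3], [0,1,4], [0,2,3], [0,2,6], [0,4,5], [0,5,6], [1,2,4], [1,2,6], [1,3,8], [1,6,8], [2,3,7], [2,4,7], [3,5,7], [3,5,8], [4,5,8], [4,7,8], [5,6,7], [6,7,8]

so the chain groups are C_0 ≅ Z^9, C_1 ≅ Z^27, C_2 ≅ Z^18.

Boundary ∂_1: C_1 → C_0 maps an edge to its endpoints' difference, ∂[p,q] = q − p.
The resulting 9×27 matrix has rank 8, and its Smith normal form has invariant factors (1,1,1,1,1,1,1,1).

Boundary ∂_2: C_2 → C_1 maps a triangle to the signed sum of its edges. For instance
  ∂[6,7,8] = [7,8] − [6,8] + [6,7],
  ∂[3,5,7] = [5,7] − [3,7] + [3,5].
This gives a 27×18 integer matrix of rank 18; reducing to Smith normal form yields diagonal entries (1,1,1,1,1,1,1,1,1,1,1,1,1,1,1,1,1,2).

From H_k ≅ ker(∂_k) / im(∂_{k+1}) we obtain:

  H_0: rank C_0 − rank ∂_1 = 9 − 8 = 1, and the invariant factors of ∂_1 are all 1, so H_0 = Z.
  H_1: rank ker ∂_1 − rank ∂_2 = (27 − 8) − 18 = 1, and ∂_2 has invariant factor 2 > 1, so H_1 = Z ⊕ Z/2Z.
  H_2: rank ker ∂_2 − rank ∂_3 = (18 − 18) − 0 = 0, and there is no ∂_3, so H_2 = 0.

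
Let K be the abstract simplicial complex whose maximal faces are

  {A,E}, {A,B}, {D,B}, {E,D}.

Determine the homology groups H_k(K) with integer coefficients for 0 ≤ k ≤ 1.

We work with the vertex ordering A < B < D < E. The simplices of K, each written with vertices in increasing order, are:

  0-simplices (4): A, B, D, E
  1-simplices (4): AB, AE, BD, DE

so the chain groups are C_0 ≅ Z^4, C_1 ≅ Z^4.

∂_1: C_1 → C_0 maps an edge to its endpoints' difference, ∂[p,q] = q − p.
The 4×4 boundary matrix has rank 3 and Smith normal form diag(1,1,1).

Computing H_k = (kernel of ∂_k) / (image of ∂_{k+1}):

  H_0: rank C_0 − rank ∂_1 = 4 − 3 = 1, and the invariant factors of ∂_1 are all 1, so H_0 ≅ Z.
  H_1: rank ker ∂_1 − rank ∂_2 = (4 − 3) − 0 = 1, and there is no ∂_2, so H_1 ≅ Z.

As a check, the Euler characteristic is 4 − 4 = 0, which agrees with 1 − 1 = 0.

H_0 ≅ Z,  H_1 ≅ Z.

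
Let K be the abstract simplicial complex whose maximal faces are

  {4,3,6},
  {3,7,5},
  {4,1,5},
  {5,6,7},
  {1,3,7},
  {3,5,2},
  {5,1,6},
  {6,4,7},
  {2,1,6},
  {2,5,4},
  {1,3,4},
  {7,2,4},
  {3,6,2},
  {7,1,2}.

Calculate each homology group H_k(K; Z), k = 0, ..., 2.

H_0 ≅ Z,  H_1 ≅ Z^2,  H_2 ≅ Z.

Fix the vertex order 1 < 2 < 3 < 4 < 5 < 6 < 7 and write every simplex with vertices in increasing order. Then dim K = 2 and the simplices of K are:

  0-simplices (7): [1], [2], [3], [4], [5], [6], [7]
  1-simplices (21): [1,2], [1,3], [1,4], [1,5], [1,6], [1,7], [2,3], [2,4], [2,5], [2,6], [2,7], [3,4], [3,5], [3,6], [3,7], [4,5], [4,6], [4,7], [5,6], [5,7], [6,7]
  2-simplices (14): [1,2,6], [1,2,7], [1,3,4], [1,3,7], [1,4,5], [1,5,6], [2,3,5], [2,3,6], [2,4,5], [2,4,7], [3,4,6], [3,5,7], [4,6,7], [5,6,7]

so the chain groups are C_0 ≅ Z^7, C_1 ≅ Z^21, C_2 ≅ Z^14.

Boundary ∂_1: C_1 → C_0 sends each edge [p,q] (with p < q) to q − p.
This gives a 7×21 integer matrix of rank 6; reducing to Smith normal form yields diagonal entries (1,1,1,1,1,1).

Boundary ∂_2: C_2 → C_1 maps a triangle to the signed sum of its edges. For instance
  ∂[1,4,5] = [4,5] − [1,5] + [1,4],
  ∂[1,2,6] = [2,6] − [1,6] + [1,2].
As a 21×14 matrix over Z this has rank 13, with invariant factors (1,1,1,1,1,1,1,1,1,1,1,1,1).

Reading off H_k = ker ∂_k / im ∂_{k+1}:

  H_0: rank C_0 − rank ∂_1 = 7 − 6 = 1, and the invariant factors of ∂_1 are all 1, so H_0 ≅ Z.
  H_1: rank ker ∂_1 − rank ∂_2 = (21 − 6) − 13 = 2, and the invariant factors of ∂_2 are all 1, so H_1 ≅ Z^2.
  H_2: rank ker ∂_2 − rank ∂_3 = (14 − 13) − 0 = 1, and there is no ∂_3, so H_2 ≅ Z.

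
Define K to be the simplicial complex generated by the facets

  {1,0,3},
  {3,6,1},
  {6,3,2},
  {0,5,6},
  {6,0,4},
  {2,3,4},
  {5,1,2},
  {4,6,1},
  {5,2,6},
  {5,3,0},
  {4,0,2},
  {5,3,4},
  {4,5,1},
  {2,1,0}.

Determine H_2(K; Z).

H_2 = Z.

Order the vertices as 0 < 1 < 2 < 3 < 4 < 5 < 6. Listing each simplex with vertices in this order, K has dimension 2 with simplices:

  0-simplices (7): [0], [1], [2], [3], [4], [5], [6]
  1-simplices (21): [0,1], [0,2], [0,3], [0,4], [0,5], [0,6], [1,2], [1,3], [1,4], [1,5], [1,6], [2,3], [2,4], [2,5], [2,6], [3,4], [3,5], [3,6], [4,5], [4,6], [5,6]
  2-simplices (14): [0,1,2], [0,1,3], [0,2,4], [0,3,5], [0,4,6], [0,5,6], [1,2,5], [1,3,6], [1,4,5], [1,4,6], [2,3,4], [2,3,6], [2,5,6], [3,4,5]

giving chain groups C_0 ≅ Z^7, C_1 ≅ Z^21, C_2 ≅ Z^14.

∂_1: C_1 → C_0 maps an edge to its endpoints' difference, ∂[p,q] = q − p.
This gives a 7×21 integer matrix of rank 6; reducing to Smith normal form yields diagonal entries (1,1,1,1,1,1).

∂_2: C_2 → C_1 acts by ∂[p,q,r] = [q,r] − [p,r] + [p,q]. For instance
  ∂[0,2,4] = [2,4] − [0,4] + [0,2],
  ∂[0,5,6] = [5,6] − [0,6] + [0,5].
The resulting 21×14 matrix has rank 13, and its Smith normal form has invariant factors (1,1,1,1,1,1,1,1,1,1,1,1,1).

Reading off H_k = ker ∂_k / im ∂_{k+1}:

  H_2: rank ker ∂_2 − rank ∂_3 = (14 − 13) − 0 = 1, and there is no ∂_3, so H_2 ≅ Z.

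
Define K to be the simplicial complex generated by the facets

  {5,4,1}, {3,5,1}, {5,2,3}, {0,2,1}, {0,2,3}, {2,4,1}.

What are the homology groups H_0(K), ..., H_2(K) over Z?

Fix the vertex order 0 < 1 < 2 < 3 < 4 < 5 and write every simplex with vertices in increasing order. Then dim K = 2 and the simplices of K are:

  0-simplices (6): [0], [1], [2], [3], [4], [5]
  1-simplices (12): [0,1], [0,2], [0,3], [1,2], [1,3], [1,4], [1,5], [2,3], [2,4], [2,5], [3,5], [4,5]
  2-simplices (6): [0,1,2], [0,2,3], [1,2,4], [1,3,5], [1,4,5], [2,3,5]

giving chain groups C_0 ≅ Z^6, C_1 ≅ Z^12, C_2 ≅ Z^6.

∂_1: C_1 → C_0 is given by ∂[p,q] = [q] − [p].
The resulting 6×12 matrix has rank 5, and its Smith normal form has invariant factors (1,1,1,1,1).

∂_2: C_2 → C_1 acts by ∂[p,q,r] = [q,r] − [p,r] + [p,q]. For instance
  ∂[0,1,2] = [1,2] − [0,2] + [0,1],
  ∂[1,3,5] = [3,5] − [1,5] + [1,3].
The 12×6 boundary matrix has rank 6 and Smith normal form diag(1,1,1,1,1,1).

Reading off H_k = ker ∂_k / im ∂_{k+1}:

  H_0: rank C_0 − rank ∂_1 = 6 − 5 = 1, and the invariant factors of ∂_1 are all 1, so H_0 = Z.
  H_1: rank ker ∂_1 − rank ∂_2 = (12 − 5) − 6 = 1, and the invariant factors of ∂_2 are all 1, so H_1 = Z.
  H_2: rank ker ∂_2 − rank ∂_3 = (6 − 6) − 0 = 0, and there is no ∂_3, so H_2 = 0.

As a check, the Euler characteristic is 6 − 12 + 6 = 0, which agrees with 1 − 1 + 0 = 0.
(K is a triangulation of the cylinder S^1 x I.)

H_0 ≅ Z,  H_1 ≅ Z,  H_2 = 0.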